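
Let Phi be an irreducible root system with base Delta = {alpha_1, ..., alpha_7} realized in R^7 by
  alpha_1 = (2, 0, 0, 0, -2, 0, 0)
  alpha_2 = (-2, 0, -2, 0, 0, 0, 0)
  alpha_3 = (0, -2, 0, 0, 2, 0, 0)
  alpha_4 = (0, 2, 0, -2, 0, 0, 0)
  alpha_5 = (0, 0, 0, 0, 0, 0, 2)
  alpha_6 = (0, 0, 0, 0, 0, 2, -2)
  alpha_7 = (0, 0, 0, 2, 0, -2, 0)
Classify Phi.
Compute the Cartan integers a_ij = 2(alpha_i, alpha_j)/(alpha_j, alpha_j); the resulting 7x7 Cartan matrix is
[[2, -1, -1, 0, 0, 0, 0], [-1, 2, 0, 0, 0, 0, 0], [-1, 0, 2, -1, 0, 0, 0], [0, 0, -1, 2, 0, 0, -1], [0, 0, 0, 0, 2, -1, 0], [0, 0, 0, 0, -2, 2, -1], [0, 0, 0, -1, 0, -1, 2]].
The roots have two lengths (squared-length ratio 2:1); the short ones are alpha_{5}. The associated Dynkin diagram is a chain of 7 nodes with a double edge at one end; the terminal node there is the unique short simple root (B_7), so the type is B_7 (the algebra so(15)).

type B_7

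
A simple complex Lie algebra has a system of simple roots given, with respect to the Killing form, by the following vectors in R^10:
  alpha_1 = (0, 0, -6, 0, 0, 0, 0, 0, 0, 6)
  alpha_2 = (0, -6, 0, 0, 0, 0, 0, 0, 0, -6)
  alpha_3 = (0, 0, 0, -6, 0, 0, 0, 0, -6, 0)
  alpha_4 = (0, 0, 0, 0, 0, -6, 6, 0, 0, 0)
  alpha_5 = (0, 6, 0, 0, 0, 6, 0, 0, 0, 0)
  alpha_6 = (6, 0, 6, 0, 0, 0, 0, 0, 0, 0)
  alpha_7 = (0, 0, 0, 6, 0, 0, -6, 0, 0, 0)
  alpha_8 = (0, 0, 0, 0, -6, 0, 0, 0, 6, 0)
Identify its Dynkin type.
Compute the Cartan integers a_ij = 2(alpha_i, alpha_j)/(alpha_j, alpha_j); the resulting 8x8 Cartan matrix is
[[2, -1, 0, 0, 0, -1, 0, 0], [-1, 2, 0, 0, -1, 0, 0, 0], [0, 0, 2, 0, 0, 0, -1, -1], [0, 0, 0, 2, -1, 0, -1, 0], [0, -1, 0, -1, 2, 0, 0, 0], [-1, 0, 0, 0, 0, 2, 0, 0], [0, 0, -1, -1, 0, 0, 2, 0], [0, 0, -1, 0, 0, 0, 0, 2]].
All simple roots have the same length, so the diagram is simply laced. The associated Dynkin diagram is a chain of 8 nodes with single edges (A_8), so the type is A_8 (the algebra sl(9)).

A8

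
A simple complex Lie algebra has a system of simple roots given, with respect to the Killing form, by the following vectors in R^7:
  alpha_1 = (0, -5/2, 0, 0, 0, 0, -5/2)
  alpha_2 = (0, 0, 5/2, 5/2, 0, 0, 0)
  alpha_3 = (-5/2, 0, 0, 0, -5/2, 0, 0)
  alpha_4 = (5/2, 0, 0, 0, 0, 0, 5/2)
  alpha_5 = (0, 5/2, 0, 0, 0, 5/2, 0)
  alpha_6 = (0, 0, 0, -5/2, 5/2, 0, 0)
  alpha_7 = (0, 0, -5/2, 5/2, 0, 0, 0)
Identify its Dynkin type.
Compute the Cartan integers a_ij = 2(alpha_i, alpha_j)/(alpha_j, alpha_j); the resulting 7x7 Cartan matrix is
[[2, 0, 0, -1, -1, 0, 0], [0, 2, 0, 0, 0, -1, 0], [0, 0, 2, -1, 0, -1, 0], [-1, 0, -1, 2, 0, 0, 0], [-1, 0, 0, 0, 2, 0, 0], [0, -1, -1, 0, 0, 2, -1], [0, 0, 0, 0, 0, -1, 2]].
All simple roots have the same length, so the diagram is simply laced. The associated Dynkin diagram is a chain of 5 nodes with a fork of two nodes at one end (D_7), so the type is D_7 (the algebra so(14)).

D_7 (so(14))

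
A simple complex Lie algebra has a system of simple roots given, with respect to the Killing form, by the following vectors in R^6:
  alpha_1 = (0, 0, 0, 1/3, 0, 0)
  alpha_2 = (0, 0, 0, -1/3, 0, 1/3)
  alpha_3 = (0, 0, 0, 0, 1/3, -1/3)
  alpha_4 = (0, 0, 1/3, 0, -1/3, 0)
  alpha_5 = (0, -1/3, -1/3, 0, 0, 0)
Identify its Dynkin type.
Compute the Cartan integers a_ij = 2(alpha_i, alpha_j)/(alpha_j, alpha_j); the resulting 5x5 Cartan matrix is
[[2, -1, 0, 0, 0], [-2, 2, -1, 0, 0], [0, -1, 2, -1, 0], [0, 0, -1, 2, -1], [0, 0, 0, -1, 2]].
The roots have two lengths (squared-length ratio 2:1); the short ones are alpha_{1}. The associated Dynkin diagram is a chain of 5 nodes with a double edge at one end; the terminal node there is the unique short simple root (B_5), so the type is B_5 (the algebra so(11)).

B_5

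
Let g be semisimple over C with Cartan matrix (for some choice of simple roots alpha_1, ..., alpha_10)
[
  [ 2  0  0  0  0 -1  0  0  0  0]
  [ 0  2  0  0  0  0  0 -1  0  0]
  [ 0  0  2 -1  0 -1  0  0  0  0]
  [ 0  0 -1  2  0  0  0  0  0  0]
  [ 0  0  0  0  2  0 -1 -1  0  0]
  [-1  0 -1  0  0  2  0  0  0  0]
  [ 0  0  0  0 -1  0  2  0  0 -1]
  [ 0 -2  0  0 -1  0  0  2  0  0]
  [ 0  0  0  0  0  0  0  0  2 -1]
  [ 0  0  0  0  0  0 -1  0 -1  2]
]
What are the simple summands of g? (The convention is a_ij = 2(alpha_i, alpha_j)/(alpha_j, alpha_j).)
A4 ⊕ B6

The diagram associated to this matrix has two connected components: the simple roots {alpha_1, alpha_3, alpha_4, alpha_6} form a chain of 4 nodes with single edges (A_4), and {alpha_2, alpha_5, alpha_7, alpha_8, alpha_9, alpha_10} form a chain of 6 nodes with a double edge at one end; the terminal node there is the unique short simple root (B_6). A semisimple Lie algebra decomposes uniquely as the direct sum of simple ideals, one per connected component of its Dynkin diagram, so g ≅ A_4 ⊕ B_6 (dimension 24 + 78 = 102).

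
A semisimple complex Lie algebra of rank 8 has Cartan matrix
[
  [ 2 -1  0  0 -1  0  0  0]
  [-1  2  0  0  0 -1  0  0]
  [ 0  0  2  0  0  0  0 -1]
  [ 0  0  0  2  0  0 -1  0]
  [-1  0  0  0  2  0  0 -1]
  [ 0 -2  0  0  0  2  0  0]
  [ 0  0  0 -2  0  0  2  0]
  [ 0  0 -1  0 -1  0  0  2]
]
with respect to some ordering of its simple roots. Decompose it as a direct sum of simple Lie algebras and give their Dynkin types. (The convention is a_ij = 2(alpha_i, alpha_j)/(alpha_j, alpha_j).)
The diagram associated to this matrix has two connected components: the simple roots {alpha_4, alpha_7} form a chain of 2 nodes with a double edge at one end; the terminal node there is the unique short simple root (B_2), and {alpha_1, alpha_2, alpha_3, alpha_5, alpha_6, alpha_8} form a chain of 6 nodes with a double edge at one end; the terminal node there is the unique long simple root (C_6). A semisimple Lie algebra decomposes uniquely as the direct sum of simple ideals, one per connected component of its Dynkin diagram, so g ≅ B_2 ⊕ C_6 (dimension 10 + 78 = 88).

B_2 (so(5)) ⊕ C_6 (sp(12))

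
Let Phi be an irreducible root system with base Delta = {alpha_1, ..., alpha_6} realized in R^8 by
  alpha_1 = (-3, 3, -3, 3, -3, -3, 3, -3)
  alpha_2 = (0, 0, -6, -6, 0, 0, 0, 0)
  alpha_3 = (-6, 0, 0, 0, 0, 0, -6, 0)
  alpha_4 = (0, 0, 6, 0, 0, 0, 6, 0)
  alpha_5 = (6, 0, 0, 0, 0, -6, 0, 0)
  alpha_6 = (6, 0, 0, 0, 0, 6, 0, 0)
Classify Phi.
Compute the Cartan integers a_ij = 2(alpha_i, alpha_j)/(alpha_j, alpha_j); the resulting 6x6 Cartan matrix is
[[2, 0, 0, 0, 0, -1], [0, 2, 0, -1, 0, 0], [0, 0, 2, -1, -1, -1], [0, -1, -1, 2, 0, 0], [0, 0, -1, 0, 2, 0], [-1, 0, -1, 0, 0, 2]].
All simple roots have the same length, so the diagram is simply laced. The associated Dynkin diagram is a chain of 5 nodes with one extra node attached to the third node from one end (E_6), so the type is E_6.

E6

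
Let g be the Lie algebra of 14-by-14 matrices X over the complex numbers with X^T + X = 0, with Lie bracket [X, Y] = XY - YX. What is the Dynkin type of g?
This is so(14) with 14 even, which has dimension 14(14-1)/2 = 91 and rank 14/2 = 7. In the classification of classical Lie algebras, the orthogonal algebra so(2n) in an even number of variables has type D_n; here n = 7, so the Dynkin diagram is a chain of 5 nodes with a fork of two nodes at one end (D_7). Hence the type is D_7.

type D_7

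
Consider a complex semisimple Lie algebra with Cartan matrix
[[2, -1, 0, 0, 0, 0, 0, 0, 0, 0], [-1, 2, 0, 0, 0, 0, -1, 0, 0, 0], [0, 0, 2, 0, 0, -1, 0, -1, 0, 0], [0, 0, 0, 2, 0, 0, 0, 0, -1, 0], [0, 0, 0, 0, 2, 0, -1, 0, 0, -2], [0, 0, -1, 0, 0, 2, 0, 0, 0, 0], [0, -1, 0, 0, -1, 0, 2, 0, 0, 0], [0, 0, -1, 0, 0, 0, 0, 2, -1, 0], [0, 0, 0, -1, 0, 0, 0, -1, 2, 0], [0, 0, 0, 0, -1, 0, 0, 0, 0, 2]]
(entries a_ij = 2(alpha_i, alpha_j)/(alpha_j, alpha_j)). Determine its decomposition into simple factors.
The diagram associated to this matrix has two connected components: the simple roots {alpha_3, alpha_4, alpha_6, alpha_8, alpha_9} form a chain of 5 nodes with single edges (A_5), and {alpha_1, alpha_2, alpha_5, alpha_7, alpha_10} form a chain of 5 nodes with a double edge at one end; the terminal node there is the unique short simple root (B_5). A semisimple Lie algebra decomposes uniquely as the direct sum of simple ideals, one per connected component of its Dynkin diagram, so g ≅ A_5 ⊕ B_5 (dimension 35 + 55 = 90).

A5 ⊕ B5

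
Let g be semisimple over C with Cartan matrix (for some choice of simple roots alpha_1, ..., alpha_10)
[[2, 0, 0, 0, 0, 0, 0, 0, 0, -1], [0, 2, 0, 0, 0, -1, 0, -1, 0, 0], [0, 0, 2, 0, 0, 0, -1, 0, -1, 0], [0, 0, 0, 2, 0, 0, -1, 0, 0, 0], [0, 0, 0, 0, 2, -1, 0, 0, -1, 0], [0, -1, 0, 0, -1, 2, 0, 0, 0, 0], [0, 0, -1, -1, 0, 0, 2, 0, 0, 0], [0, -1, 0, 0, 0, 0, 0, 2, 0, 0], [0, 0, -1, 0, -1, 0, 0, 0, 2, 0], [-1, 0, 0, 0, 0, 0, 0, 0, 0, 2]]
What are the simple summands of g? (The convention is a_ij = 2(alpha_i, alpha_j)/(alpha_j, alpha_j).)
The diagram associated to this matrix has two connected components: the simple roots {alpha_1, alpha_10} form a chain of 2 nodes with single edges (A_2), and {alpha_2, alpha_3, alpha_4, alpha_5, alpha_6, alpha_7, alpha_8, alpha_9} form a chain of 8 nodes with single edges (A_8). A semisimple Lie algebra decomposes uniquely as the direct sum of simple ideals, one per connected component of its Dynkin diagram, so g ≅ A_2 ⊕ A_8 (dimension 8 + 80 = 88).

type A_2 ⊕ type A_8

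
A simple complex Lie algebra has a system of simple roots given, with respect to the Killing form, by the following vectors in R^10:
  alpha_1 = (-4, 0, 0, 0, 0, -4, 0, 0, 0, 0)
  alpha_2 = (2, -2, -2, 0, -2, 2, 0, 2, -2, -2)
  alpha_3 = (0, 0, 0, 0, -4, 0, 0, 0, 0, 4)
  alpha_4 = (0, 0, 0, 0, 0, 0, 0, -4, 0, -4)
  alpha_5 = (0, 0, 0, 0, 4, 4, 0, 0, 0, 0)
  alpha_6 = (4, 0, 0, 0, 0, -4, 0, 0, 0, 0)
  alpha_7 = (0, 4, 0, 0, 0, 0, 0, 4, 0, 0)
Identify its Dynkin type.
E7

Compute the Cartan integers a_ij = 2(alpha_i, alpha_j)/(alpha_j, alpha_j); the resulting 7x7 Cartan matrix is
[[2, -1, 0, 0, -1, 0, 0], [-1, 2, 0, 0, 0, 0, 0], [0, 0, 2, -1, -1, 0, 0], [0, 0, -1, 2, 0, 0, -1], [-1, 0, -1, 0, 2, -1, 0], [0, 0, 0, 0, -1, 2, 0], [0, 0, 0, -1, 0, 0, 2]].
All simple roots have the same length, so the diagram is simply laced. The associated Dynkin diagram is a chain of 6 nodes with one extra node attached to the third node from one end (E_7), so the type is E_7.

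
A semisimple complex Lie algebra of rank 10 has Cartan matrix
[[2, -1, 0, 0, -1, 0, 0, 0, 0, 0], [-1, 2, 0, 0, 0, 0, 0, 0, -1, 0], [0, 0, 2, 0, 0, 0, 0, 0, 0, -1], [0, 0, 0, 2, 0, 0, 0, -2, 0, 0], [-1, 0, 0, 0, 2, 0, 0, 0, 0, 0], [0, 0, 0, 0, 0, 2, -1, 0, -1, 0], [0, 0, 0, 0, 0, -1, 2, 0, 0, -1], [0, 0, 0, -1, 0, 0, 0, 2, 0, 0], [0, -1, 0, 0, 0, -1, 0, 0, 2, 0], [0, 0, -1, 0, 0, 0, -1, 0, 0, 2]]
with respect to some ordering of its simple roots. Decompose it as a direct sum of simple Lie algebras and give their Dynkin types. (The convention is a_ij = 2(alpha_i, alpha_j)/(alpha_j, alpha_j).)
The diagram associated to this matrix has two connected components: the simple roots {alpha_1, alpha_2, alpha_3, alpha_5, alpha_6, alpha_7, alpha_9, alpha_10} form a chain of 8 nodes with single edges (A_8), and {alpha_4, alpha_8} form a chain of 2 nodes with a double edge at one end; the terminal node there is the unique short simple root (B_2). A semisimple Lie algebra decomposes uniquely as the direct sum of simple ideals, one per connected component of its Dynkin diagram, so g ≅ A_8 ⊕ B_2 (dimension 80 + 10 = 90).

A8 + B2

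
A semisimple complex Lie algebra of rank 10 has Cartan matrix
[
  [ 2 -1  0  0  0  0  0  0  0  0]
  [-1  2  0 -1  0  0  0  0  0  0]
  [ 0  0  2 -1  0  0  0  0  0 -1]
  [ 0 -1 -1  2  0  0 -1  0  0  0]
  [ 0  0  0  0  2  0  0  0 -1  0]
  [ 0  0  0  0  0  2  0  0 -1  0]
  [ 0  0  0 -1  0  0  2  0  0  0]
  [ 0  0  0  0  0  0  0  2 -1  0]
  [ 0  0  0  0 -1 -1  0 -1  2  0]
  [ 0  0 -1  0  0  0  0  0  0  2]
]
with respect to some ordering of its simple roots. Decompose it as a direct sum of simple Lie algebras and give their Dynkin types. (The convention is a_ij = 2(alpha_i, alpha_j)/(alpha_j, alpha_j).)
The diagram associated to this matrix has two connected components: the simple roots {alpha_5, alpha_6, alpha_8, alpha_9} form a chain of 2 nodes with a fork of two nodes at one end (D_4), and {alpha_1, alpha_2, alpha_3, alpha_4, alpha_7, alpha_10} form a chain of 5 nodes with one extra node attached to the third node from one end (E_6). A semisimple Lie algebra decomposes uniquely as the direct sum of simple ideals, one per connected component of its Dynkin diagram, so g ≅ D_4 ⊕ E_6 (dimension 28 + 78 = 106).

D_4 (so(8)) + E_6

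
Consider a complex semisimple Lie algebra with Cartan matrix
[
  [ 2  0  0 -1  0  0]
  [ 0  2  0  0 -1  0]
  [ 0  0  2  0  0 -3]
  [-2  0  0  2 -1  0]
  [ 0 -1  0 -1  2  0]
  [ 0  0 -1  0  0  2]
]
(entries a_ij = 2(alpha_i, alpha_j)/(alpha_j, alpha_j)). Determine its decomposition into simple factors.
B_4 + G_2

The diagram associated to this matrix has two connected components: the simple roots {alpha_1, alpha_2, alpha_4, alpha_5} form a chain of 4 nodes with a double edge at one end; the terminal node there is the unique short simple root (B_4), and {alpha_3, alpha_6} form two nodes joined by a triple edge (G_2). A semisimple Lie algebra decomposes uniquely as the direct sum of simple ideals, one per connected component of its Dynkin diagram, so g ≅ B_4 ⊕ G_2 (dimension 36 + 14 = 50).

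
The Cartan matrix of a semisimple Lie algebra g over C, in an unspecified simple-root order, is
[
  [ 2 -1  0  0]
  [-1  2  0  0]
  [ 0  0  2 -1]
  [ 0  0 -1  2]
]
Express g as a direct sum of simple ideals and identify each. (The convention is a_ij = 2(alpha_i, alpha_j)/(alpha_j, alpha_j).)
A_2 + A_2

The diagram associated to this matrix has two connected components: the simple roots {alpha_3, alpha_4} form a chain of 2 nodes with single edges (A_2), and {alpha_1, alpha_2} form a chain of 2 nodes with single edges (A_2). A semisimple Lie algebra decomposes uniquely as the direct sum of simple ideals, one per connected component of its Dynkin diagram, so g ≅ A_2 ⊕ A_2 (dimension 8 + 8 = 16).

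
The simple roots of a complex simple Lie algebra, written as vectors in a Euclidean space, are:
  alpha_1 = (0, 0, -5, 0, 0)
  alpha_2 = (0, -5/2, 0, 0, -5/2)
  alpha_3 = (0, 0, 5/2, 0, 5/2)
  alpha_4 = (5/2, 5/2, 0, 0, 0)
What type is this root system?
C_4 (sp(8))

Compute the Cartan integers a_ij = 2(alpha_i, alpha_j)/(alpha_j, alpha_j); the resulting 4x4 Cartan matrix is
[[2, 0, -2, 0], [0, 2, -1, -1], [-1, -1, 2, 0], [0, -1, 0, 2]].
The roots have two lengths (squared-length ratio 2:1); the short ones are alpha_{2,3,4}. The associated Dynkin diagram is a chain of 4 nodes with a double edge at one end; the terminal node there is the unique long simple root (C_4), so the type is C_4 (the algebra sp(8)).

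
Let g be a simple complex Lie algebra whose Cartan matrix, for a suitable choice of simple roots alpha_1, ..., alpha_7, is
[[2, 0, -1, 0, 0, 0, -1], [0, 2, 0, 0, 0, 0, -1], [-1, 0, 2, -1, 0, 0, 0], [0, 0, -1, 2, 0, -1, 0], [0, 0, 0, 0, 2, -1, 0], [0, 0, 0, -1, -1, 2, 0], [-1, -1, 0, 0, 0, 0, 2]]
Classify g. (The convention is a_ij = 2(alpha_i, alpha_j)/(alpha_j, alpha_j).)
The matrix has rank 7 with 2's on the diagonal. Reading the off-diagonal entries as Dynkin edges (a single edge where a_ij = a_ji = -1; a double or triple edge where a_ij * a_ji = 2 or 3), the diagram is a chain of 7 nodes with single edges (A_7). One simple-root ordering that puts it in standard form is (alpha_2, alpha_7, alpha_1, alpha_3, alpha_4, alpha_6, alpha_5). So the algebra is type A_7, i.e. sl(8).

type A_7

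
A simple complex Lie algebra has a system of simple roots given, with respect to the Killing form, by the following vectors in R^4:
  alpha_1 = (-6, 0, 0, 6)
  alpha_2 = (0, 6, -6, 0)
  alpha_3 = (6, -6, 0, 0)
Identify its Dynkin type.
Compute the Cartan integers a_ij = 2(alpha_i, alpha_j)/(alpha_j, alpha_j); the resulting 3x3 Cartan matrix is
[[2, 0, -1], [0, 2, -1], [-1, -1, 2]].
All simple roots have the same length, so the diagram is simply laced. The associated Dynkin diagram is a chain of 3 nodes with single edges (A_3), so the type is A_3 (the algebra sl(4)).

A_3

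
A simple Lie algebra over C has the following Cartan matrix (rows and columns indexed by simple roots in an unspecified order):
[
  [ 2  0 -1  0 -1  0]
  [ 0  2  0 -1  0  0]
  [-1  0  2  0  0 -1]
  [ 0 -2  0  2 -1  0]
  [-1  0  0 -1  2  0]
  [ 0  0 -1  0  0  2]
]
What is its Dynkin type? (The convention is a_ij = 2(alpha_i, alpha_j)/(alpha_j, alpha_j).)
The matrix has rank 6 with 2's on the diagonal. Reading the off-diagonal entries as Dynkin edges (a single edge where a_ij = a_ji = -1; a double or triple edge where a_ij * a_ji = 2 or 3), the diagram is a chain of 6 nodes with a double edge at one end; the terminal node there is the unique short simple root (B_6). One simple-root ordering that puts it in standard form is (alpha_6, alpha_3, alpha_1, alpha_5, alpha_4, alpha_2). So the algebra is type B_6, i.e. so(13).

type B_6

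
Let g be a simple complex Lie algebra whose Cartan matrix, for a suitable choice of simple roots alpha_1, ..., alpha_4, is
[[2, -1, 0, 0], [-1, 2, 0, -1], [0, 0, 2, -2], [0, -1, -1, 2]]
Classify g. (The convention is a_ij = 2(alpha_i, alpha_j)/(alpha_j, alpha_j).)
The matrix has rank 4 with 2's on the diagonal. Reading the off-diagonal entries as Dynkin edges (a single edge where a_ij = a_ji = -1; a double or triple edge where a_ij * a_ji = 2 or 3), the diagram is a chain of 4 nodes with a double edge at one end; the terminal node there is the unique long simple root (C_4). One simple-root ordering that puts it in standard form is (alpha_1, alpha_2, alpha_4, alpha_3). So the algebra is type C_4, i.e. sp(8).

C_4 (sp(8))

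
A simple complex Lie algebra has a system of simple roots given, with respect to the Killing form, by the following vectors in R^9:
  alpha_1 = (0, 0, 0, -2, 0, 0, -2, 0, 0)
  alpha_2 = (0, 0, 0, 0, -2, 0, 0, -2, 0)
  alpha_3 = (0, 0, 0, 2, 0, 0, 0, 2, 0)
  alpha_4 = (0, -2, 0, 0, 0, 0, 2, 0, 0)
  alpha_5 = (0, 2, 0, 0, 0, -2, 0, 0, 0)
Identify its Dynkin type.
Compute the Cartan integers a_ij = 2(alpha_i, alpha_j)/(alpha_j, alpha_j); the resulting 5x5 Cartan matrix is
[[2, 0, -1, -1, 0], [0, 2, -1, 0, 0], [-1, -1, 2, 0, 0], [-1, 0, 0, 2, -1], [0, 0, 0, -1, 2]].
All simple roots have the same length, so the diagram is simply laced. The associated Dynkin diagram is a chain of 5 nodes with single edges (A_5), so the type is A_5 (the algebra sl(6)).

A5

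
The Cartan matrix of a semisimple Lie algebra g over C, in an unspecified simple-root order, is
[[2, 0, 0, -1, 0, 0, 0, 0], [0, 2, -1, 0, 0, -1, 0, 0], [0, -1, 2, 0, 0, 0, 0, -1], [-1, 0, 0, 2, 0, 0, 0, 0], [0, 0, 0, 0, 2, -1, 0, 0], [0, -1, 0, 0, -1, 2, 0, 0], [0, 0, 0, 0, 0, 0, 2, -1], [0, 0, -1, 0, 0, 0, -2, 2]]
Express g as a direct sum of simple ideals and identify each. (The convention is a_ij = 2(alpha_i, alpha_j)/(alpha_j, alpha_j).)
The diagram associated to this matrix has two connected components: the simple roots {alpha_1, alpha_4} form a chain of 2 nodes with single edges (A_2), and {alpha_2, alpha_3, alpha_5, alpha_6, alpha_7, alpha_8} form a chain of 6 nodes with a double edge at one end; the terminal node there is the unique short simple root (B_6). A semisimple Lie algebra decomposes uniquely as the direct sum of simple ideals, one per connected component of its Dynkin diagram, so g ≅ A_2 ⊕ B_6 (dimension 8 + 78 = 86).

A2 + B6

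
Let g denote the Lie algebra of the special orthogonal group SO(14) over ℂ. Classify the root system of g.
D_7

This is so(14) with 14 even, which has dimension 14(14-1)/2 = 91 and rank 14/2 = 7. In the classification of classical Lie algebras, the orthogonal algebra so(2n) in an even number of variables has type D_n; here n = 7, so the Dynkin diagram is a chain of 5 nodes with a fork of two nodes at one end (D_7). Hence the type is D_7.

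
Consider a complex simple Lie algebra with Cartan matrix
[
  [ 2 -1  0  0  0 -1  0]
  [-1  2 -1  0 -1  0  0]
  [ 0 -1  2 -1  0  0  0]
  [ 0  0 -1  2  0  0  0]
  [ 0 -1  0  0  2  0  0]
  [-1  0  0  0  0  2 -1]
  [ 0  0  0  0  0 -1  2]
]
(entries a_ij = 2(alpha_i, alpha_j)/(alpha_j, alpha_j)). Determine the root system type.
The matrix has rank 7 with 2's on the diagonal. Reading the off-diagonal entries as Dynkin edges (a single edge where a_ij = a_ji = -1; a double or triple edge where a_ij * a_ji = 2 or 3), the diagram is a chain of 6 nodes with one extra node attached to the third node from one end (E_7). One simple-root ordering that puts it in standard form is (alpha_4, alpha_5, alpha_3, alpha_2, alpha_1, alpha_6, alpha_7). So the algebra is type E_7.

E_7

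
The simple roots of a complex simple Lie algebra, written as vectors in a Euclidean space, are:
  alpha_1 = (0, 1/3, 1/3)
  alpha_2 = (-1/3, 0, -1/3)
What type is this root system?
Compute the Cartan integers a_ij = 2(alpha_i, alpha_j)/(alpha_j, alpha_j); the resulting 2x2 Cartan matrix is
[[2, -1], [-1, 2]].
All simple roots have the same length, so the diagram is simply laced. The associated Dynkin diagram is a chain of 2 nodes with single edges (A_2), so the type is A_2 (the algebra sl(3)).

A_2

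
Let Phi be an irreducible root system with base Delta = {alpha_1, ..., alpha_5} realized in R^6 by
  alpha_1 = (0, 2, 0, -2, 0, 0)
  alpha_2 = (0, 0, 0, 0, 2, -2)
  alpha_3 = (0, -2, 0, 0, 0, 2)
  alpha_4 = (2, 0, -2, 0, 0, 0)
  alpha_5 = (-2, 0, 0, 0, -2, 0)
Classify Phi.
Compute the Cartan integers a_ij = 2(alpha_i, alpha_j)/(alpha_j, alpha_j); the resulting 5x5 Cartan matrix is
[[2, 0, -1, 0, 0], [0, 2, -1, 0, -1], [-1, -1, 2, 0, 0], [0, 0, 0, 2, -1], [0, -1, 0, -1, 2]].
All simple roots have the same length, so the diagram is simply laced. The associated Dynkin diagram is a chain of 5 nodes with single edges (A_5), so the type is A_5 (the algebra sl(6)).

A5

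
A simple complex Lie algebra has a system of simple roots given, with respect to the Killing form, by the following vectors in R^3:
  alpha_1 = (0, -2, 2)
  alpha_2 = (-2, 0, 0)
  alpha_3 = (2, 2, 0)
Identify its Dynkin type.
Compute the Cartan integers a_ij = 2(alpha_i, alpha_j)/(alpha_j, alpha_j); the resulting 3x3 Cartan matrix is
[[2, 0, -1], [0, 2, -1], [-1, -2, 2]].
The roots have two lengths (squared-length ratio 2:1); the short ones are alpha_{2}. The associated Dynkin diagram is a chain of 3 nodes with a double edge at one end; the terminal node there is the unique short simple root (B_3), so the type is B_3 (the algebra so(7)).

B3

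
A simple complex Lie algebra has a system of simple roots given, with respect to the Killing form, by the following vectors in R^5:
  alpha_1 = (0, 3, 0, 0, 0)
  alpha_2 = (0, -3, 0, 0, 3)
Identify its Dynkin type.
B_2 (so(5))

Compute the Cartan integers a_ij = 2(alpha_i, alpha_j)/(alpha_j, alpha_j); the resulting 2x2 Cartan matrix is
[[2, -1], [-2, 2]].
The roots have two lengths (squared-length ratio 2:1); the short ones are alpha_{1}. The associated Dynkin diagram is a chain of 2 nodes with a double edge at one end; the terminal node there is the unique short simple root (B_2), so the type is B_2 (the algebra so(5)).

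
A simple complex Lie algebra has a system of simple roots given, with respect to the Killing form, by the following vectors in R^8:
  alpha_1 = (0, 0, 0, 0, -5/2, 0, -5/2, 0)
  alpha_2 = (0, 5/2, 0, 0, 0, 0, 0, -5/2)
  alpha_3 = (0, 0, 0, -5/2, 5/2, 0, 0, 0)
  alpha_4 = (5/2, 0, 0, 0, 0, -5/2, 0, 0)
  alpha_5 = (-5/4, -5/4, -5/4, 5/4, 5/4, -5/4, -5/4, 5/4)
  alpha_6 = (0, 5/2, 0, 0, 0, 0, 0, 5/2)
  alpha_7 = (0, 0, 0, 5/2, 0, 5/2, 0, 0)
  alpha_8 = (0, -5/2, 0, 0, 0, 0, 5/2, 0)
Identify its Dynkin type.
E_8

Compute the Cartan integers a_ij = 2(alpha_i, alpha_j)/(alpha_j, alpha_j); the resulting 8x8 Cartan matrix is
[[2, 0, -1, 0, 0, 0, 0, -1], [0, 2, 0, 0, -1, 0, 0, -1], [-1, 0, 2, 0, 0, 0, -1, 0], [0, 0, 0, 2, 0, 0, -1, 0], [0, -1, 0, 0, 2, 0, 0, 0], [0, 0, 0, 0, 0, 2, 0, -1], [0, 0, -1, -1, 0, 0, 2, 0], [-1, -1, 0, 0, 0, -1, 0, 2]].
All simple roots have the same length, so the diagram is simply laced. The associated Dynkin diagram is a chain of 7 nodes with one extra node attached to the third node from one end (E_8), so the type is E_8.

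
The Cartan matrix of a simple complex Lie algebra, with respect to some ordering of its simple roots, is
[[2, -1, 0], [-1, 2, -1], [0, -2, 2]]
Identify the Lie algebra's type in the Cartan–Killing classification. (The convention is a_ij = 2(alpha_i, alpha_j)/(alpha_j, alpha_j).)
C_3 (sp(6))

The matrix has rank 3 with 2's on the diagonal. Reading the off-diagonal entries as Dynkin edges (a single edge where a_ij = a_ji = -1; a double or triple edge where a_ij * a_ji = 2 or 3), the diagram is a chain of 3 nodes with a double edge at one end; the terminal node there is the unique long simple root (C_3). One simple-root ordering that puts it in standard form is (alpha_1, alpha_2, alpha_3). So the algebra is type C_3, i.e. sp(6).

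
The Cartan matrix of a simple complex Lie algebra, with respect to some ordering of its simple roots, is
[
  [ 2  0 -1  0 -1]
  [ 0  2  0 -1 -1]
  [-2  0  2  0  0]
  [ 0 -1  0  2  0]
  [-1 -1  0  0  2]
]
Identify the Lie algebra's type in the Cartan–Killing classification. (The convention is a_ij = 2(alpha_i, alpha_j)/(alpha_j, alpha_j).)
The matrix has rank 5 with 2's on the diagonal. Reading the off-diagonal entries as Dynkin edges (a single edge where a_ij = a_ji = -1; a double or triple edge where a_ij * a_ji = 2 or 3), the diagram is a chain of 5 nodes with a double edge at one end; the terminal node there is the unique long simple root (C_5). One simple-root ordering that puts it in standard form is (alpha_4, alpha_2, alpha_5, alpha_1, alpha_3). So the algebra is type C_5, i.e. sp(10).

C_5 (sp(10))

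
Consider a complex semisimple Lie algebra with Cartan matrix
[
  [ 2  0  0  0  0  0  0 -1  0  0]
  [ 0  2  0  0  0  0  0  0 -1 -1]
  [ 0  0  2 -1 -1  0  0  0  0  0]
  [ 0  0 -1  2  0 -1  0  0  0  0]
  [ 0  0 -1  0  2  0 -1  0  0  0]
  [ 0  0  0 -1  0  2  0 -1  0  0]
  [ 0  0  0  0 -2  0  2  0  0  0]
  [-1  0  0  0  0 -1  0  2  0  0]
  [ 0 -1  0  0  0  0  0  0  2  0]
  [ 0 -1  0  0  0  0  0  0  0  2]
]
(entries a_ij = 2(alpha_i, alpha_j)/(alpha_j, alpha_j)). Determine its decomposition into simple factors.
type A_3 ⊕ type C_7

The diagram associated to this matrix has two connected components: the simple roots {alpha_2, alpha_9, alpha_10} form a chain of 3 nodes with single edges (A_3), and {alpha_1, alpha_3, alpha_4, alpha_5, alpha_6, alpha_7, alpha_8} form a chain of 7 nodes with a double edge at one end; the terminal node there is the unique long simple root (C_7). A semisimple Lie algebra decomposes uniquely as the direct sum of simple ideals, one per connected component of its Dynkin diagram, so g ≅ A_3 ⊕ C_7 (dimension 15 + 105 = 120).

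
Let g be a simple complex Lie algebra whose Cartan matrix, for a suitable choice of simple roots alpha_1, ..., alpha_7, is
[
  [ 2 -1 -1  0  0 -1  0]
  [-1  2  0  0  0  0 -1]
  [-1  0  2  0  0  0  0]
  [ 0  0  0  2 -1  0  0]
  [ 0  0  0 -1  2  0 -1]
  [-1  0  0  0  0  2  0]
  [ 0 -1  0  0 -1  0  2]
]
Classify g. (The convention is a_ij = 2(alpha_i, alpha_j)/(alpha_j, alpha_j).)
D7

The matrix has rank 7 with 2's on the diagonal. Reading the off-diagonal entries as Dynkin edges (a single edge where a_ij = a_ji = -1; a double or triple edge where a_ij * a_ji = 2 or 3), the diagram is a chain of 5 nodes with a fork of two nodes at one end (D_7). One simple-root ordering that puts it in standard form is (alpha_4, alpha_5, alpha_7, alpha_2, alpha_1, alpha_6, alpha_3). So the algebra is type D_7, i.e. so(14).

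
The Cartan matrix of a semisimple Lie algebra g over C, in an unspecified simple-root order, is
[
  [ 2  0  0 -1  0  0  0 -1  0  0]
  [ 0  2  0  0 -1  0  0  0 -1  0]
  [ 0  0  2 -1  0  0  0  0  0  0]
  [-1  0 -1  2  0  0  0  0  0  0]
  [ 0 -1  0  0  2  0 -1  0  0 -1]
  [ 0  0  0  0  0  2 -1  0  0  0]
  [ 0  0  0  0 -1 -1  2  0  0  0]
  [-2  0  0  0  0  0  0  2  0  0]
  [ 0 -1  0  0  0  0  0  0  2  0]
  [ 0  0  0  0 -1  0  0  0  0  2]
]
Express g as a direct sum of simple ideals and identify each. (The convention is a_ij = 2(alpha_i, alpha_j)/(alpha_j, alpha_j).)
The diagram associated to this matrix has two connected components: the simple roots {alpha_1, alpha_3, alpha_4, alpha_8} form a chain of 4 nodes with a double edge at one end; the terminal node there is the unique long simple root (C_4), and {alpha_2, alpha_5, alpha_6, alpha_7, alpha_9, alpha_10} form a chain of 5 nodes with one extra node attached to the third node from one end (E_6). A semisimple Lie algebra decomposes uniquely as the direct sum of simple ideals, one per connected component of its Dynkin diagram, so g ≅ C_4 ⊕ E_6 (dimension 36 + 78 = 114).

C_4 + E_6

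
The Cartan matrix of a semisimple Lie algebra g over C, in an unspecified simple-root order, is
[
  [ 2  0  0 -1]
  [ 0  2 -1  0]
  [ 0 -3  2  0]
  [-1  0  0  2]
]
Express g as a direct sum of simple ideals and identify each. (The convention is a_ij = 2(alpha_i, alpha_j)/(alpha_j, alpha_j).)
The diagram associated to this matrix has two connected components: the simple roots {alpha_1, alpha_4} form a chain of 2 nodes with single edges (A_2), and {alpha_2, alpha_3} form two nodes joined by a triple edge (G_2). A semisimple Lie algebra decomposes uniquely as the direct sum of simple ideals, one per connected component of its Dynkin diagram, so g ≅ A_2 ⊕ G_2 (dimension 8 + 14 = 22).

A2 ⊕ G2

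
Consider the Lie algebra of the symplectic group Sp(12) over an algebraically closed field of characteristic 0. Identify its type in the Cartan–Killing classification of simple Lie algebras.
C_6 (sp(12))

This is sp(12), which has dimension 12(12+1)/2 = 78 and rank 12/2 = 6. In the classification of classical Lie algebras, the symplectic algebra sp(2n) has type C_n; here n = 6, so the Dynkin diagram is a chain of 6 nodes with a double edge at one end; the terminal node there is the unique long simple root (C_6). Hence the type is C_6.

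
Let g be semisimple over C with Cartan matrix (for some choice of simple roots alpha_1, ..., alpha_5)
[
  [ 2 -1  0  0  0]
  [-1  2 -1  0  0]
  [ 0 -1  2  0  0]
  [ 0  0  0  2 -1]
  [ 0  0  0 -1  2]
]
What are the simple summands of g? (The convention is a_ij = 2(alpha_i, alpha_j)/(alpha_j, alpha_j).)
A_2 ⊕ A_3

The diagram associated to this matrix has two connected components: the simple roots {alpha_4, alpha_5} form a chain of 2 nodes with single edges (A_2), and {alpha_1, alpha_2, alpha_3} form a chain of 3 nodes with single edges (A_3). A semisimple Lie algebra decomposes uniquely as the direct sum of simple ideals, one per connected component of its Dynkin diagram, so g ≅ A_2 ⊕ A_3 (dimension 8 + 15 = 23).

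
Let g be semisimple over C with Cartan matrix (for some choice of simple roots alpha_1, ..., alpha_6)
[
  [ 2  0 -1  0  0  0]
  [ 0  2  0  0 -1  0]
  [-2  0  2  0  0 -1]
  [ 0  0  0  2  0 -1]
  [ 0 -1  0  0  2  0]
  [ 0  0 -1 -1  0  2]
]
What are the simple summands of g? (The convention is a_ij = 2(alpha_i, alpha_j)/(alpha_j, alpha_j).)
The diagram associated to this matrix has two connected components: the simple roots {alpha_2, alpha_5} form a chain of 2 nodes with single edges (A_2), and {alpha_1, alpha_3, alpha_4, alpha_6} form a chain of 4 nodes with a double edge at one end; the terminal node there is the unique short simple root (B_4). A semisimple Lie algebra decomposes uniquely as the direct sum of simple ideals, one per connected component of its Dynkin diagram, so g ≅ A_2 ⊕ B_4 (dimension 8 + 36 = 44).

type A_2 + type B_4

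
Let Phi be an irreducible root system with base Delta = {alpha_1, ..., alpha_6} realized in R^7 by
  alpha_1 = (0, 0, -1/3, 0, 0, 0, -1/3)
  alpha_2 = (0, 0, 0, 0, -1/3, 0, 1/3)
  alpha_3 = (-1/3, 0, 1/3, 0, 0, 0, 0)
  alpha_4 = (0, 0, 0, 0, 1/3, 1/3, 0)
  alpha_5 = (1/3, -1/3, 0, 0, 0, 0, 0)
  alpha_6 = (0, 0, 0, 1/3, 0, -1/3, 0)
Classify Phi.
A6

Compute the Cartan integers a_ij = 2(alpha_i, alpha_j)/(alpha_j, alpha_j); the resulting 6x6 Cartan matrix is
[[2, -1, -1, 0, 0, 0], [-1, 2, 0, -1, 0, 0], [-1, 0, 2, 0, -1, 0], [0, -1, 0, 2, 0, -1], [0, 0, -1, 0, 2, 0], [0, 0, 0, -1, 0, 2]].
All simple roots have the same length, so the diagram is simply laced. The associated Dynkin diagram is a chain of 6 nodes with single edges (A_6), so the type is A_6 (the algebra sl(7)).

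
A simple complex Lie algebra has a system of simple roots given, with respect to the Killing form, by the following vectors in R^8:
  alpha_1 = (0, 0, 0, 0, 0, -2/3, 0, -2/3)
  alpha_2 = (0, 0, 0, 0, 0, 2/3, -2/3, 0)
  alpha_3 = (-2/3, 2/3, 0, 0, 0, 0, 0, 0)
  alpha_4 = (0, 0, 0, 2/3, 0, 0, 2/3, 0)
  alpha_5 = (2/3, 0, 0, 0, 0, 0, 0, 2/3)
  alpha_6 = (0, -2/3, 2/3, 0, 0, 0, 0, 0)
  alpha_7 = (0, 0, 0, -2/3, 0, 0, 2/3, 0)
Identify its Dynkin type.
Compute the Cartan integers a_ij = 2(alpha_i, alpha_j)/(alpha_j, alpha_j); the resulting 7x7 Cartan matrix is
[[2, -1, 0, 0, -1, 0, 0], [-1, 2, 0, -1, 0, 0, -1], [0, 0, 2, 0, -1, -1, 0], [0, -1, 0, 2, 0, 0, 0], [-1, 0, -1, 0, 2, 0, 0], [0, 0, -1, 0, 0, 2, 0], [0, -1, 0, 0, 0, 0, 2]].
All simple roots have the same length, so the diagram is simply laced. The associated Dynkin diagram is a chain of 5 nodes with a fork of two nodes at one end (D_7), so the type is D_7 (the algebra so(14)).

type D_7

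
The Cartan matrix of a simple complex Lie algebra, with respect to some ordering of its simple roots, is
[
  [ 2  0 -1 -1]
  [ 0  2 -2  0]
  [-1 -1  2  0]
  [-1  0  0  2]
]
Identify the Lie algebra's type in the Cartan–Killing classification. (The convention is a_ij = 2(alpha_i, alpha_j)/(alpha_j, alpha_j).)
The matrix has rank 4 with 2's on the diagonal. Reading the off-diagonal entries as Dynkin edges (a single edge where a_ij = a_ji = -1; a double or triple edge where a_ij * a_ji = 2 or 3), the diagram is a chain of 4 nodes with a double edge at one end; the terminal node there is the unique long simple root (C_4). One simple-root ordering that puts it in standard form is (alpha_4, alpha_1, alpha_3, alpha_2). So the algebra is type C_4, i.e. sp(8).

C_4 (sp(8))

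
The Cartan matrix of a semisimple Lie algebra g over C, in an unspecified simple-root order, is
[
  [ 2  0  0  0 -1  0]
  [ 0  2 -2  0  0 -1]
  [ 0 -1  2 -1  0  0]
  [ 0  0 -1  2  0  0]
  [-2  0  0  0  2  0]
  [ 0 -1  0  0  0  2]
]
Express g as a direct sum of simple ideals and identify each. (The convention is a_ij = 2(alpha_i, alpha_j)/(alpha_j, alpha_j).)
B_2 (so(5)) + F_4

The diagram associated to this matrix has two connected components: the simple roots {alpha_1, alpha_5} form a chain of 2 nodes with a double edge at one end; the terminal node there is the unique short simple root (B_2), and {alpha_2, alpha_3, alpha_4, alpha_6} form a chain of 4 nodes with a double edge between the middle two (F_4). A semisimple Lie algebra decomposes uniquely as the direct sum of simple ideals, one per connected component of its Dynkin diagram, so g ≅ B_2 ⊕ F_4 (dimension 10 + 52 = 62).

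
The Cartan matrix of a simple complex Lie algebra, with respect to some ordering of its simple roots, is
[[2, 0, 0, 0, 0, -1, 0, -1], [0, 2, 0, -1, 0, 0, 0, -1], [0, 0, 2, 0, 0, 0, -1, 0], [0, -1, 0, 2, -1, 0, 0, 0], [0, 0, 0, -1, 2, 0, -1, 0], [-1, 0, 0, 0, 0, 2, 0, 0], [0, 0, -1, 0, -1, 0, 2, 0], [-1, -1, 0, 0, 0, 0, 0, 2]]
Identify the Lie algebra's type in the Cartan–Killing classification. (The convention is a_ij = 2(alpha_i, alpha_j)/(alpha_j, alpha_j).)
A_8 (sl(9))

The matrix has rank 8 with 2's on the diagonal. Reading the off-diagonal entries as Dynkin edges (a single edge where a_ij = a_ji = -1; a double or triple edge where a_ij * a_ji = 2 or 3), the diagram is a chain of 8 nodes with single edges (A_8). One simple-root ordering that puts it in standard form is (alpha_6, alpha_1, alpha_8, alpha_2, alpha_4, alpha_5, alpha_7, alpha_3). So the algebra is type A_8, i.e. sl(9).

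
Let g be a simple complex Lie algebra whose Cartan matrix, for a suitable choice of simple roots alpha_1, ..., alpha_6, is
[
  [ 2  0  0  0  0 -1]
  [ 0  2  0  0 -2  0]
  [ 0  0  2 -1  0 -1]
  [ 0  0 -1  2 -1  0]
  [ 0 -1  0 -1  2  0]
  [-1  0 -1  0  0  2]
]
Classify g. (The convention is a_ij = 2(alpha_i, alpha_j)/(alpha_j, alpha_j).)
C6

The matrix has rank 6 with 2's on the diagonal. Reading the off-diagonal entries as Dynkin edges (a single edge where a_ij = a_ji = -1; a double or triple edge where a_ij * a_ji = 2 or 3), the diagram is a chain of 6 nodes with a double edge at one end; the terminal node there is the unique long simple root (C_6). One simple-root ordering that puts it in standard form is (alpha_1, alpha_6, alpha_3, alpha_4, alpha_5, alpha_2). So the algebra is type C_6, i.e. sp(12).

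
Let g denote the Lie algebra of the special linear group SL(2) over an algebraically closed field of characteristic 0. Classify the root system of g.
A_1

This is sl(2), which has dimension 2^2 - 1 = 3 and rank 2 - 1 = 1 (a Cartan subalgebra is the diagonal traceless matrices). In the classification of classical Lie algebras, the special linear algebra sl(n+1) has type A_n; here n = 1, so the Dynkin diagram is a chain of 1 nodes with single edges (A_1). Hence the type is A_1.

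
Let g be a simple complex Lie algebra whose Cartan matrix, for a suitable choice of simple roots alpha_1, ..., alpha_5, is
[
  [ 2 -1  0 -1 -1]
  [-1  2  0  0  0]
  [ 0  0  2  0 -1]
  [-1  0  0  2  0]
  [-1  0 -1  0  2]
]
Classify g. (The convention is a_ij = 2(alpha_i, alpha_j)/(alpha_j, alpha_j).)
type D_5

The matrix has rank 5 with 2's on the diagonal. Reading the off-diagonal entries as Dynkin edges (a single edge where a_ij = a_ji = -1; a double or triple edge where a_ij * a_ji = 2 or 3), the diagram is a chain of 3 nodes with a fork of two nodes at one end (D_5). One simple-root ordering that puts it in standard form is (alpha_3, alpha_5, alpha_1, alpha_4, alpha_2). So the algebra is type D_5, i.e. so(10).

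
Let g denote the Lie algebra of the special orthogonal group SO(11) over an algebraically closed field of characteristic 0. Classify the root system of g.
This is so(11) with 11 odd, which has dimension 11(11-1)/2 = 55 and rank (11-1)/2 = 5. In the classification of classical Lie algebras, the orthogonal algebra so(2n+1) in an odd number of variables has type B_n; here n = 5, so the Dynkin diagram is a chain of 5 nodes with a double edge at one end; the terminal node there is the unique short simple root (B_5). Hence the type is B_5.

type B_5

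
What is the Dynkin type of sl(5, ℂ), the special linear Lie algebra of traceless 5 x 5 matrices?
This is sl(5), which has dimension 5^2 - 1 = 24 and rank 5 - 1 = 4 (a Cartan subalgebra is the diagonal traceless matrices). In the classification of classical Lie algebras, the special linear algebra sl(n+1) has type A_n; here n = 4, so the Dynkin diagram is a chain of 4 nodes with single edges (A_4). Hence the type is A_4.

A4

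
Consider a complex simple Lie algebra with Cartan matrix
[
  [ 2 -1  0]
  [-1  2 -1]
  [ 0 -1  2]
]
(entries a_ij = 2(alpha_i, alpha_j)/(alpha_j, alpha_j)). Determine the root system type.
A3

The matrix has rank 3 with 2's on the diagonal. Reading the off-diagonal entries as Dynkin edges (a single edge where a_ij = a_ji = -1; a double or triple edge where a_ij * a_ji = 2 or 3), the diagram is a chain of 3 nodes with single edges (A_3). One simple-root ordering that puts it in standard form is (alpha_3, alpha_2, alpha_1). So the algebra is type A_3, i.e. sl(4).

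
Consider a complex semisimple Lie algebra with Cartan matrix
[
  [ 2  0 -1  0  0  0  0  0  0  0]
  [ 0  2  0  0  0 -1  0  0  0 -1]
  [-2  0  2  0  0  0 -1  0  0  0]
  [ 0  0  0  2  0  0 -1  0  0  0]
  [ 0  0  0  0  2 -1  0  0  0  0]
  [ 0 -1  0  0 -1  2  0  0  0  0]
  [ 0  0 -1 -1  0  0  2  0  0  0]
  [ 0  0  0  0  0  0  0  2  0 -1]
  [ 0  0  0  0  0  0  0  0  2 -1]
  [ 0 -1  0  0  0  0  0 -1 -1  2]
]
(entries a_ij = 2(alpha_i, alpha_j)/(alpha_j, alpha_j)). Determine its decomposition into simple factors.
B4 ⊕ D6

The diagram associated to this matrix has two connected components: the simple roots {alpha_1, alpha_3, alpha_4, alpha_7} form a chain of 4 nodes with a double edge at one end; the terminal node there is the unique short simple root (B_4), and {alpha_2, alpha_5, alpha_6, alpha_8, alpha_9, alpha_10} form a chain of 4 nodes with a fork of two nodes at one end (D_6). A semisimple Lie algebra decomposes uniquely as the direct sum of simple ideals, one per connected component of its Dynkin diagram, so g ≅ B_4 ⊕ D_6 (dimension 36 + 66 = 102).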